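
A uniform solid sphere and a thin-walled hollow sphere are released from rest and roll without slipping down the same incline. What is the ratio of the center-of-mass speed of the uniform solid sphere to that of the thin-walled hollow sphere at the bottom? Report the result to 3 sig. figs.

Each satisfies Mgh = ½(1+k)Mv² with k = I/(MR²), so v ∝ 1/√(1+k).
For the uniform solid sphere k = 0.4; for the thin-walled hollow sphere k = 2/3.
v₁/v₂ = √((1+k₂)/(1+k₁)) = √(1.667/1.4) ≈ 1.09.

v_ratio ≈ 1.09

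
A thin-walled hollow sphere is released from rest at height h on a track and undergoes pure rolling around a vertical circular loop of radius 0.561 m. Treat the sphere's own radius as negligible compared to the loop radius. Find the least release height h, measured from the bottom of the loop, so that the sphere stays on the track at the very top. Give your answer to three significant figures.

h_min ≈ 1.59 m

For this body I = (2/3)MR², i.e. k = I/(MR²) = 2/3.
At the top of the loop, the minimum-contact condition is Mg = Mv_top²/r, so v_top² = gr.
With ω = v/R, the kinetic energy at speed v is ½(1+k)Mv² = (5/6)Mv².
Energy conservation from release (height h) to the top (height 2r): Mgh = Mg(2r) + (5/6)M·gr.
Thus h_min = 2r + (1+k)r/2 = r(2 + 1.667/2) = 0.561 × 2.833 ≈ 1.59 m.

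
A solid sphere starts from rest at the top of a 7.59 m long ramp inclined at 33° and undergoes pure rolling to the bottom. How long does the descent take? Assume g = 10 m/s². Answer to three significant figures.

t ≈ 1.98 s

For this body I = (2/5)MR², i.e. k = I/(MR²) = 0.4.
Translational: Mg sinθ − f = Ma. Rotational about the CM: fR = Iα = kMRa, so f = kMa.
Hence a = g sinθ/(1+k) = 10×sin33°/1.4 = 3.89 m/s².
With constant a from rest, t = √(2L/a) = √(2·7.59/3.89) ≈ 1.98 s.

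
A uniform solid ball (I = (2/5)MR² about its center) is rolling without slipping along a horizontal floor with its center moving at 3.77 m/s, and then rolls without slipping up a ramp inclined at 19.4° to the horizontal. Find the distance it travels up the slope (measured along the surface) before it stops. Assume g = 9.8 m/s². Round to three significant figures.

d ≈ 3.06 m

With I = (2/5)MR², the ratio k = I/(MR²) is 0.4.
Pure rolling means v = ωR; then KE = ½Mv² + ½I(v/R)² = ½(1+k)Mv² = (7/10)Mv².
Setting this equal to Mgh gives the vertical rise h = (1+k)v₀²/(2g) = 1.4×3.77²/(2×9.8) = 1.015 m.
The distance along the slope is d = h/sinθ = 1.015/sin19.4° ≈ 3.06 m.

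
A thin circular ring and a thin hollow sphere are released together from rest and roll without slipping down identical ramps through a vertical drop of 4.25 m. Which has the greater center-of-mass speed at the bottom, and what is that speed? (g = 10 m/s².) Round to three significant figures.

For rolling without slipping, Mgh = ½(1+k)Mv² where k = I/(MR²), so v = √(2gh/(1+k)).
Thin circular ring: k = 1, giving v = √(2×10×4.25/2) = 6.519 m/s.
Thin hollow sphere: k = 2/3, giving v = √(2×10×4.25/1.667) = 7.141 m/s.
The smaller k wins: the thin hollow sphere, at ≈ 7.14 m/s.

the thin hollow sphere, at v ≈ 7.14 m/s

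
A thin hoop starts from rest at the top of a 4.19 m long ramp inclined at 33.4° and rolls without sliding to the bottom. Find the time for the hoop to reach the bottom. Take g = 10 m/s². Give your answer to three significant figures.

t ≈ 1.74 s

For this body I = MR², i.e. k = I/(MR²) = 1.
Newton's second law down the slope: Mg sinθ − f = Ma. The torque equation fR = Iα (with α = a/R) gives f = kMa.
Hence a = g sinθ/(1+k) = 10×sin33.4°/2 = 2.752 m/s².
Starting from rest, L = ½at², so t = √(2L/a) = √(2×4.19/2.752) ≈ 1.74 s.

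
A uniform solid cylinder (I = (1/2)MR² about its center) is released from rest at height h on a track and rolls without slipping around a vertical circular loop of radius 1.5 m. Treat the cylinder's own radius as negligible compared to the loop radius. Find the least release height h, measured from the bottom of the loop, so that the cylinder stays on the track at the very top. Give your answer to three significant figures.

For this body I = (1/2)MR², i.e. k = I/(MR²) = 0.5.
At the top, contact is just lost when gravity alone supplies the centripetal force: Mg = Mv_top²/r, i.e. v_top² = gr.
With ω = v/R, the kinetic energy at speed v is ½(1+k)Mv² = (3/4)Mv².
Energy conservation from release (height h) to the top (height 2r): Mgh = Mg(2r) + (3/4)M·gr.
Thus h_min = 2r + (1+k)r/2 = r(2 + 1.5/2) = 1.5 × 2.75 ≈ 4.13 m.

h_min ≈ 4.13 m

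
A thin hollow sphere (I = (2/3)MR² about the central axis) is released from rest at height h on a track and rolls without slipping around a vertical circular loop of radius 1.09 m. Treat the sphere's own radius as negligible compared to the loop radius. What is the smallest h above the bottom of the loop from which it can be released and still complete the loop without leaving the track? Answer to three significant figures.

For this body I = (2/3)MR², i.e. k = I/(MR²) = 2/3.
At the top of the loop, the minimum-contact condition is Mg = Mv_top²/r, so v_top² = gr.
With ω = v/R, the kinetic energy at speed v is ½(1+k)Mv² = (5/6)Mv².
Energy conservation from release (height h) to the top (height 2r): Mgh = Mg(2r) + (5/6)M·gr.
Thus h_min = 2r + (1+k)r/2 = r(2 + 1.667/2) = 1.09 × 2.833 ≈ 3.09 m.

h_min ≈ 3.09 m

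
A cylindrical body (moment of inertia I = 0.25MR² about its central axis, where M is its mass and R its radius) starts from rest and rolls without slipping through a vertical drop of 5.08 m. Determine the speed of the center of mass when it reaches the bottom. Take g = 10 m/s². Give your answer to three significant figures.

v ≈ 9.02 m/s

The moment of inertia is 0.25MR², giving k ≡ I/(MR²) = 0.25.
Pure rolling means v = ωR; then KE = ½Mv² + ½I(v/R)² = ½(1+k)Mv² = (5/8)Mv².
Setting Mgh = (5/8)Mv² gives v = √(2gh/(1+k)) = √(2·10·5.08/1.25) ≈ 9.02 m/s.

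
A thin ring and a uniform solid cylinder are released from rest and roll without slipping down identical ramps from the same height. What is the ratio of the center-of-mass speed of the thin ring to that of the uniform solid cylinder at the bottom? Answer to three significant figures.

Each satisfies Mgh = ½(1+k)Mv² with k = I/(MR²), so v ∝ 1/√(1+k).
For the thin ring k = 1; for the uniform solid cylinder k = 0.5.
v₁/v₂ = √((1+k₂)/(1+k₁)) = √(1.5/2) ≈ 0.866.

v_ratio ≈ 0.866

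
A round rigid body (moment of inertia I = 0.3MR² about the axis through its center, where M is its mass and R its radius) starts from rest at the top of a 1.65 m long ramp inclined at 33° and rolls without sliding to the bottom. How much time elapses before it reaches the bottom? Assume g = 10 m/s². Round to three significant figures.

t ≈ 0.888 s

Here I = 0.3MR², so the shape factor k = I/(MR²) = 0.3.
Along the incline Mg sinθ − f = Ma, and torque about the center fR = Iα = kMR²(a/R) gives f = kMa.
Hence a = g sinθ/(1+k) = 10×sin33°/1.3 = 4.19 m/s².
With constant a from rest, t = √(2L/a) = √(2·1.65/4.19) ≈ 0.888 s.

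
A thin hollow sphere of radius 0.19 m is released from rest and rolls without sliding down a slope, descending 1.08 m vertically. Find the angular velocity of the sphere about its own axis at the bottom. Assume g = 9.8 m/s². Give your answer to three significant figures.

With I = (2/3)MR², the ratio k = I/(MR²) is 2/3.
The rolling condition ω = v/R makes the rotational term ½I(v/R)² = ½kMv², so KE_total = ½(1+k)Mv² = (5/6)Mv².
Energy conservation Mgh = ½(1+k)Mv² gives v = √(2gh/(1+k)) = √(2 × 9.8 × 1.08 / 1.667) = 3.564 m/s.
Then ω = v/R = 3.564 / 0.19 ≈ 18.8 rad/s.

ω ≈ 18.8 rad/s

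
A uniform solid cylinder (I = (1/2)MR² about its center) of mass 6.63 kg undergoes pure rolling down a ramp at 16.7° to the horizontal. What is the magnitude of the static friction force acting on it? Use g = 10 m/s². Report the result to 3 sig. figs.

With I = (1/2)MR², the ratio k = I/(MR²) is 0.5.
Along the incline Mg sinθ − f = Ma, and torque about the center fR = Iα = kMR²(a/R) gives f = kMa.
Combining, a = g sinθ/(1+k) and f = kMa = kMg sinθ/(1+k).
f = 0.5 × 6.63 × 10 × sin16.7° / 1.5 ≈ 6.35 N.

f ≈ 6.35 N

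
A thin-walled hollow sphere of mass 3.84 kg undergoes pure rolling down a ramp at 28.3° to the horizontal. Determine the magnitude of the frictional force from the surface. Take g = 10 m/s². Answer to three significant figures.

f ≈ 7.28 N

For this body I = (2/3)MR², i.e. k = I/(MR²) = 2/3.
Newton's second law down the slope: Mg sinθ − f = Ma. The torque equation fR = Iα (with α = a/R) gives f = kMa.
Combining, a = g sinθ/(1+k) and f = kMa = kMg sinθ/(1+k).
f = (2/3) × 3.84 × 10 × sin28.3° / 1.667 ≈ 7.28 N.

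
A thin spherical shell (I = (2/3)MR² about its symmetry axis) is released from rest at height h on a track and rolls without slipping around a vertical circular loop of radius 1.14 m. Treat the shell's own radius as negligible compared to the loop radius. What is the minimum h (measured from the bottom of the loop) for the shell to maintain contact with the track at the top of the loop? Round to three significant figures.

With I = (2/3)MR², the ratio k = I/(MR²) is 2/3.
At the top of the loop, the minimum-contact condition is Mg = Mv_top²/r, so v_top² = gr.
With ω = v/R, the kinetic energy at speed v is ½(1+k)Mv² = (5/6)Mv².
Energy conservation from release (height h) to the top (height 2r): Mgh = Mg(2r) + (5/6)M·gr.
Thus h_min = 2r + (1+k)r/2 = r(2 + 1.667/2) = 1.14 × 2.833 ≈ 3.23 m.

h_min ≈ 3.23 m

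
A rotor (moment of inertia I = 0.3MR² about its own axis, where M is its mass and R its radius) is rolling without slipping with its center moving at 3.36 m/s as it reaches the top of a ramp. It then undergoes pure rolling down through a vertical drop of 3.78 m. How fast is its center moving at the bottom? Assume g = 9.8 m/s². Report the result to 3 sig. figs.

For this body I = 0.3MR², i.e. k = I/(MR²) = 0.3.
Rolling without slipping gives ω = v/R, so the total kinetic energy is ½Mv² + ½Iω² = ½(1+k)Mv² = (13/20)Mv².
Energy conservation: (13/20)Mv₀² + Mgh = (13/20)Mv², so v² = v₀² + 2gh/(1+k).
v = √(3.36² + 2×9.8×3.78/1.3) = √68.28 ≈ 8.26 m/s.

v ≈ 8.26 m/s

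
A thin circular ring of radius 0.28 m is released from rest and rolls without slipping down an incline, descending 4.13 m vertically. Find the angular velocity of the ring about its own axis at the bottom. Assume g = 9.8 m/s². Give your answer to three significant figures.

For this body I = MR², i.e. k = I/(MR²) = 1.
Pure rolling means v = ωR; then KE = ½Mv² + ½I(v/R)² = ½(1+k)Mv² = Mv².
Energy conservation Mgh = ½(1+k)Mv² gives v = √(2gh/(1+k)) = √(2 × 9.8 × 4.13 / 2) = 6.362 m/s.
The angular speed follows from ω = v/R = 6.362/0.28 ≈ 22.7 rad/s.

ω ≈ 22.7 rad/s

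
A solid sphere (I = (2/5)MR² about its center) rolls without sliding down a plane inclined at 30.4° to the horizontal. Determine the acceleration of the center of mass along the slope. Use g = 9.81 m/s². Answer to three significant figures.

Here I = (2/5)MR², so the shape factor k = I/(MR²) = 0.4.
Newton's second law down the slope: Mg sinθ − f = Ma. The torque equation fR = Iα (with α = a/R) gives f = kMa.
Eliminating f: Mg sinθ = (1+k)Ma, so a = g sinθ/(1+k) = 9.81 × sin30.4° / 1.4 ≈ 3.55 m/s².

a ≈ 3.55 m/s²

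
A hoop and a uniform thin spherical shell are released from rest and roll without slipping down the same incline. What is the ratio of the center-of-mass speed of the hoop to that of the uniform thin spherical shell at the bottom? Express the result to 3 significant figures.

v_ratio ≈ 0.913

Each satisfies Mgh = ½(1+k)Mv² with k = I/(MR²), so v ∝ 1/√(1+k).
For the hoop k = 1; for the uniform thin spherical shell k = 2/3.
v₁/v₂ = √((1+k₂)/(1+k₁)) = √(1.667/2) ≈ 0.913.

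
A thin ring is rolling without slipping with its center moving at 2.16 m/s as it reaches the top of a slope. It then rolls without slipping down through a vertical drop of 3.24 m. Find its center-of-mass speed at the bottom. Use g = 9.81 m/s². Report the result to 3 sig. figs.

v ≈ 6.04 m/s

The moment of inertia is MR², giving k ≡ I/(MR²) = 1.
Pure rolling means v = ωR; then KE = ½Mv² + ½I(v/R)² = ½(1+k)Mv² = Mv².
Energy conservation: Mv₀² + Mgh = Mv², so v² = v₀² + 2gh/(1+k).
v = √(2.16² + 2×9.81×3.24/2) = √36.45 ≈ 6.04 m/s.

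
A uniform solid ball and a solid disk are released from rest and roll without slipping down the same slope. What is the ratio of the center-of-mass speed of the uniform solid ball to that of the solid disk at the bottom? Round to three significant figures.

Each satisfies Mgh = ½(1+k)Mv² with k = I/(MR²), so v ∝ 1/√(1+k).
For the uniform solid ball k = 0.4; for the solid disk k = 0.5.
v₁/v₂ = √((1+k₂)/(1+k₁)) = √(1.5/1.4) ≈ 1.04.

v_ratio ≈ 1.04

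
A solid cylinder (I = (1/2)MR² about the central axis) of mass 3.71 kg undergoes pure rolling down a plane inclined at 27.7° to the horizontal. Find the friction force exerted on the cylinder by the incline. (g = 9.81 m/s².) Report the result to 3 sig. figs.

With I = (1/2)MR², the ratio k = I/(MR²) is 0.5.
Newton's second law down the slope: Mg sinθ − f = Ma. The torque equation fR = Iα (with α = a/R) gives f = kMa.
Combining, a = g sinθ/(1+k) and f = kMa = kMg sinθ/(1+k).
f = 0.5 × 3.71 × 9.81 × sin27.7° / 1.5 ≈ 5.64 N.

f ≈ 5.64 N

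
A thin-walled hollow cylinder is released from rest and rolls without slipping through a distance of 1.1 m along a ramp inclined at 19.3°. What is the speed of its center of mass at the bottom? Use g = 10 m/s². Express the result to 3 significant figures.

With I = MR², the ratio k = I/(MR²) is 1.
Rolling without slipping gives ω = v/R, so the total kinetic energy is ½Mv² + ½Iω² = ½(1+k)Mv² = Mv².
The vertical drop is h = L sinθ = 1.1 × sin19.3° = 0.3636 m.
Energy conservation: Mgh = Mv², so v = √(2gh/(1+k)) = √(2 × 10 × 0.3636 / 2) ≈ 1.91 m/s.

v ≈ 1.91 m/s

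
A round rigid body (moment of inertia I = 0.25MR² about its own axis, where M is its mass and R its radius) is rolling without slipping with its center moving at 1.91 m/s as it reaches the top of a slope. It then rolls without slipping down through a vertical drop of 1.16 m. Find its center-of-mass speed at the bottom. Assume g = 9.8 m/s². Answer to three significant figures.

For this body I = 0.25MR², i.e. k = I/(MR²) = 0.25.
The rolling condition ω = v/R makes the rotational term ½I(v/R)² = ½kMv², so KE_total = ½(1+k)Mv² = (5/8)Mv².
Energy conservation: (5/8)Mv₀² + Mgh = (5/8)Mv², so v² = v₀² + 2gh/(1+k).
v = √(1.91² + 2×9.8×1.16/1.25) = √21.84 ≈ 4.67 m/s.

v ≈ 4.67 m/s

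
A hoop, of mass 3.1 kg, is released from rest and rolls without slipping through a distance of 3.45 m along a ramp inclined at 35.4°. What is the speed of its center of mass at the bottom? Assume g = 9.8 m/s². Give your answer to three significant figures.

v ≈ 4.43 m/s

Here I = MR², so the shape factor k = I/(MR²) = 1.
Rolling without slipping gives ω = v/R, so the total kinetic energy is ½Mv² + ½Iω² = ½(1+k)Mv² = Mv².
The vertical drop is h = L sinθ = 3.45 × sin35.4° = 1.999 m.
Setting Mgh = Mv² gives v = √(2gh/(1+k)) = √(2·9.8·1.999/2) ≈ 4.43 m/s.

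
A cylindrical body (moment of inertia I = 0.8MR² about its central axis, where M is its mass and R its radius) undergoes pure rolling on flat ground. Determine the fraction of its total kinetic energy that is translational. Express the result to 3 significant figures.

fraction ≈ 0.556

Here I = 0.8MR², so the shape factor k = I/(MR²) = 0.8.
Since ω = v/R, the translational part is ½Mv² and the rotational part is ½I(v/R)² = ½kMv²; the total is ½(1+k)Mv².
The translational fraction is therefore 1/(1+k) = 1/1.8 ≈ 0.556.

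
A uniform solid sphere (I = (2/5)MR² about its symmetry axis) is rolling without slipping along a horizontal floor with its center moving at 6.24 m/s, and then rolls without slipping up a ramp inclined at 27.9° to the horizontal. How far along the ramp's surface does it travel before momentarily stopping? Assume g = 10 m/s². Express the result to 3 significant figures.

d ≈ 5.82 m

Here I = (2/5)MR², so the shape factor k = I/(MR²) = 0.4.
Since it rolls without slipping, ω = v/R and KE = ½Mv² + ½Iω² = ½(1+k)Mv² = (7/10)Mv².
Setting this equal to Mgh gives the vertical rise h = (1+k)v₀²/(2g) = 1.4×6.24²/(2×10) = 2.726 m.
The distance along the slope is d = h/sinθ = 2.726/sin27.9° ≈ 5.82 m.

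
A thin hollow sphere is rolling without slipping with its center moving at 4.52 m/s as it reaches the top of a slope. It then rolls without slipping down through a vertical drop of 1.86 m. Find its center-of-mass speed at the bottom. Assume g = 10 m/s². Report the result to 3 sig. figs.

v ≈ 6.54 m/s

The moment of inertia is (2/3)MR², giving k ≡ I/(MR²) = 2/3.
Rolling without slipping gives ω = v/R, so the total kinetic energy is ½Mv² + ½Iω² = ½(1+k)Mv² = (5/6)Mv².
Energy conservation: (5/6)Mv₀² + Mgh = (5/6)Mv², so v² = v₀² + 2gh/(1+k).
v = √(4.52² + 2×10×1.86/1.667) = √42.75 ≈ 6.54 m/s.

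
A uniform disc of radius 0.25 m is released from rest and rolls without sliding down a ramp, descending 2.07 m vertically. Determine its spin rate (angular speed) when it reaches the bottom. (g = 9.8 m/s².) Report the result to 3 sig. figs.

For this body I = (1/2)MR², i.e. k = I/(MR²) = 0.5.
Pure rolling means v = ωR; then KE = ½Mv² + ½I(v/R)² = ½(1+k)Mv² = (3/4)Mv².
Energy conservation Mgh = ½(1+k)Mv² gives v = √(2gh/(1+k)) = √(2 × 9.8 × 2.07 / 1.5) = 5.201 m/s.
The angular speed follows from ω = v/R = 5.201/0.25 ≈ 20.8 rad/s.

ω ≈ 20.8 rad/s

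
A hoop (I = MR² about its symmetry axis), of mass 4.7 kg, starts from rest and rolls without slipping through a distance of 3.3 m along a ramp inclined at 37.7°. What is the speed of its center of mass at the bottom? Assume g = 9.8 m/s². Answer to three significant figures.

v ≈ 4.45 m/s

With I = MR², the ratio k = I/(MR²) is 1.
Pure rolling means v = ωR; then KE = ½Mv² + ½I(v/R)² = ½(1+k)Mv² = Mv².
The vertical drop is h = L sinθ = 3.3 × sin37.7° = 2.018 m.
Energy conservation: Mgh = Mv², so v = √(2gh/(1+k)) = √(2 × 9.8 × 2.018 / 2) ≈ 4.45 m/s.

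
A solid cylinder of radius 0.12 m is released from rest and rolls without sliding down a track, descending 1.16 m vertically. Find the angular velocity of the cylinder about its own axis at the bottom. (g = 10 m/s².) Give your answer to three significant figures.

ω ≈ 32.8 rad/s

With I = (1/2)MR², the ratio k = I/(MR²) is 0.5.
Since it rolls without slipping, ω = v/R and KE = ½Mv² + ½Iω² = ½(1+k)Mv² = (3/4)Mv².
Energy conservation Mgh = ½(1+k)Mv² gives v = √(2gh/(1+k)) = √(2 × 10 × 1.16 / 1.5) = 3.933 m/s.
The angular speed follows from ω = v/R = 3.933/0.12 ≈ 32.8 rad/s.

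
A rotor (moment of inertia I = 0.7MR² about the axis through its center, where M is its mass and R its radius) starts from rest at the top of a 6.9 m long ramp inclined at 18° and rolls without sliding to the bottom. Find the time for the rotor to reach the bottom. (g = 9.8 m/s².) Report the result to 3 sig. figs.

t ≈ 2.78 s

For this body I = 0.7MR², i.e. k = I/(MR²) = 0.7.
Along the incline Mg sinθ − f = Ma, and torque about the center fR = Iα = kMR²(a/R) gives f = kMa.
Hence a = g sinθ/(1+k) = 9.8×sin18°/1.7 = 1.781 m/s².
Starting from rest, L = ½at², so t = √(2L/a) = √(2×6.9/1.781) ≈ 2.78 s.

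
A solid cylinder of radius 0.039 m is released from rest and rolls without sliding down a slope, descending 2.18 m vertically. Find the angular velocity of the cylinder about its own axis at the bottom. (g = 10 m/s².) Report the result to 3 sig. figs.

For this body I = (1/2)MR², i.e. k = I/(MR²) = 0.5.
Rolling without slipping gives ω = v/R, so the total kinetic energy is ½Mv² + ½Iω² = ½(1+k)Mv² = (3/4)Mv².
Energy conservation Mgh = ½(1+k)Mv² gives v = √(2gh/(1+k)) = √(2 × 10 × 2.18 / 1.5) = 5.391 m/s.
The angular speed follows from ω = v/R = 5.391/0.039 ≈ 138 rad/s.

ω ≈ 138 rad/s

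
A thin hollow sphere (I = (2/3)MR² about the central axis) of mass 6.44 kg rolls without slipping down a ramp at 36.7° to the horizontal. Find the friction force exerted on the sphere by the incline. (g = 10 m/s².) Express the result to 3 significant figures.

Here I = (2/3)MR², so the shape factor k = I/(MR²) = 2/3.
Translational: Mg sinθ − f = Ma. Rotational about the CM: fR = Iα = kMRa, so f = kMa.
Combining, a = g sinθ/(1+k) and f = kMa = kMg sinθ/(1+k).
f = (2/3) × 6.44 × 10 × sin36.7° / 1.667 ≈ 15.4 N.

f ≈ 15.4 N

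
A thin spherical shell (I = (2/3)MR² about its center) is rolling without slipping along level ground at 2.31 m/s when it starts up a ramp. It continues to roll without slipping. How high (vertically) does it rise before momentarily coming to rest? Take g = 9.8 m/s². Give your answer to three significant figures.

h ≈ 0.454 m

With I = (2/3)MR², the ratio k = I/(MR²) is 2/3.
Rolling without slipping gives ω = v/R, so the total kinetic energy is ½Mv² + ½Iω² = ½(1+k)Mv² = (5/6)Mv².
At the top the kinetic energy is zero, so (5/6)Mv₀² = Mgh.
Thus h = (1+k)v₀²/(2g) = 1.667 × 2.31² / (2 × 9.8) ≈ 0.454 m.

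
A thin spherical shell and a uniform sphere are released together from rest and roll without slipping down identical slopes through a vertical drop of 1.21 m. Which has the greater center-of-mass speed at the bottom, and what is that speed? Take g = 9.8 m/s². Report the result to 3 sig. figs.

the uniform sphere, at v ≈ 4.12 m/s

For rolling without slipping, Mgh = ½(1+k)Mv² where k = I/(MR²), so v = √(2gh/(1+k)).
Thin spherical shell: k = 2/3, giving v = √(2×9.8×1.21/1.667) = 3.772 m/s.
Uniform sphere: k = 0.4, giving v = √(2×9.8×1.21/1.4) = 4.116 m/s.
The smaller k wins: the uniform sphere, at ≈ 4.12 m/s.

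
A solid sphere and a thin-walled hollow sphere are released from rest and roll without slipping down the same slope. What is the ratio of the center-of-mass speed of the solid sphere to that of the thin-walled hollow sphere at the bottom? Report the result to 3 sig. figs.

v_ratio ≈ 1.09

Each satisfies Mgh = ½(1+k)Mv² with k = I/(MR²), so v ∝ 1/√(1+k).
For the solid sphere k = 0.4; for the thin-walled hollow sphere k = 2/3.
v₁/v₂ = √((1+k₂)/(1+k₁)) = √(1.667/1.4) ≈ 1.09.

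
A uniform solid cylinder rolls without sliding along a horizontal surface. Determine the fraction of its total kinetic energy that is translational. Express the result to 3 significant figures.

The moment of inertia is (1/2)MR², giving k ≡ I/(MR²) = 0.5.
With ω = v/R, KE_trans = ½Mv² and KE_rot = ½Iω² = ½kMv², so KE_total = ½(1+k)Mv².
The translational fraction is therefore 1/(1+k) = 1/1.5 ≈ 0.667.

fraction ≈ 0.667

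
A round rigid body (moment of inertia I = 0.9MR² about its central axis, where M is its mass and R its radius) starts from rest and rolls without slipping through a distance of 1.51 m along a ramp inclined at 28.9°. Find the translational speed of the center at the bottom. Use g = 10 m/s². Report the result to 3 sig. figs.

Here I = 0.9MR², so the shape factor k = I/(MR²) = 0.9.
The rolling condition ω = v/R makes the rotational term ½I(v/R)² = ½kMv², so KE_total = ½(1+k)Mv² = (19/20)Mv².
The vertical drop is h = L sinθ = 1.51 × sin28.9° = 0.7298 m.
Energy conservation: Mgh = (19/20)Mv², so v = √(2gh/(1+k)) = √(2 × 10 × 0.7298 / 1.9) ≈ 2.77 m/s.

v ≈ 2.77 m/s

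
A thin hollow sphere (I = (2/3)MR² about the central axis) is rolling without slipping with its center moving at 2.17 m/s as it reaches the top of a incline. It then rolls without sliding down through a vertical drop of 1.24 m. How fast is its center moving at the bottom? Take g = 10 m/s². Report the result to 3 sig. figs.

The moment of inertia is (2/3)MR², giving k ≡ I/(MR²) = 2/3.
Since it rolls without slipping, ω = v/R and KE = ½Mv² + ½Iω² = ½(1+k)Mv² = (5/6)Mv².
Conserving energy between top and bottom: (5/6)Mv² = (5/6)Mv₀² + Mgh, hence v² = v₀² + 2gh/(1+k).
v = √(2.17² + 2×10×1.24/1.667) = √19.59 ≈ 4.43 m/s.

v ≈ 4.43 m/s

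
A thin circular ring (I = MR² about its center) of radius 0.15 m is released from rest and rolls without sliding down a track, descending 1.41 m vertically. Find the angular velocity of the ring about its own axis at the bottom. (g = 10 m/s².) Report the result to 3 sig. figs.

For this body I = MR², i.e. k = I/(MR²) = 1.
Rolling without slipping gives ω = v/R, so the total kinetic energy is ½Mv² + ½Iω² = ½(1+k)Mv² = Mv².
Energy conservation Mgh = ½(1+k)Mv² gives v = √(2gh/(1+k)) = √(2 × 10 × 1.41 / 2) = 3.755 m/s.
Then ω = v/R = 3.755 / 0.15 ≈ 25.0 rad/s.

ω ≈ 25.0 rad/s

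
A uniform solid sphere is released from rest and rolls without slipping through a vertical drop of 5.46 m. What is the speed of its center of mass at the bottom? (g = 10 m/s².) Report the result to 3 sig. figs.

v ≈ 8.83 m/s

The moment of inertia is (2/5)MR², giving k ≡ I/(MR²) = 0.4.
Rolling without slipping gives ω = v/R, so the total kinetic energy is ½Mv² + ½Iω² = ½(1+k)Mv² = (7/10)Mv².
Energy conservation: Mgh = (7/10)Mv², so v = √(2gh/(1+k)) = √(2 × 10 × 5.46 / 1.4) ≈ 8.83 m/s.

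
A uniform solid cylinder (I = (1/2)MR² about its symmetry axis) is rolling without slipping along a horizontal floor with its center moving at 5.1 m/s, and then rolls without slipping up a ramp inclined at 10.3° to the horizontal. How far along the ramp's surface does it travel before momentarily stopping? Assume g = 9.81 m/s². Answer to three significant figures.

d ≈ 11.1 m

The moment of inertia is (1/2)MR², giving k ≡ I/(MR²) = 0.5.
Since it rolls without slipping, ω = v/R and KE = ½Mv² + ½Iω² = ½(1+k)Mv² = (3/4)Mv².
Setting this equal to Mgh gives the vertical rise h = (1+k)v₀²/(2g) = 1.5×5.1²/(2×9.81) = 1.989 m.
Along the incline, d = h/sinθ = 1.989/sin10.3° ≈ 11.1 m.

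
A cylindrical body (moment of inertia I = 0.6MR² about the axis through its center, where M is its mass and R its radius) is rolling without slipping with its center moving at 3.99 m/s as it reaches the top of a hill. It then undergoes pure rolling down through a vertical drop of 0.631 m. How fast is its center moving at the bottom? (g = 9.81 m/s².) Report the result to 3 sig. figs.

The moment of inertia is 0.6MR², giving k ≡ I/(MR²) = 0.6.
Rolling without slipping gives ω = v/R, so the total kinetic energy is ½Mv² + ½Iω² = ½(1+k)Mv² = (4/5)Mv².
Conserving energy between top and bottom: (4/5)Mv² = (4/5)Mv₀² + Mgh, hence v² = v₀² + 2gh/(1+k).
v = √(3.99² + 2×9.81×0.631/1.6) = √23.66 ≈ 4.86 m/s.

v ≈ 4.86 m/s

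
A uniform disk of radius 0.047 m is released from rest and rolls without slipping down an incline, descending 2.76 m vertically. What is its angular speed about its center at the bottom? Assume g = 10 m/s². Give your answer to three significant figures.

ω ≈ 129 rad/s

With I = (1/2)MR², the ratio k = I/(MR²) is 0.5.
Rolling without slipping gives ω = v/R, so the total kinetic energy is ½Mv² + ½Iω² = ½(1+k)Mv² = (3/4)Mv².
Energy conservation Mgh = ½(1+k)Mv² gives v = √(2gh/(1+k)) = √(2 × 10 × 2.76 / 1.5) = 6.066 m/s.
The angular speed follows from ω = v/R = 6.066/0.047 ≈ 129 rad/s.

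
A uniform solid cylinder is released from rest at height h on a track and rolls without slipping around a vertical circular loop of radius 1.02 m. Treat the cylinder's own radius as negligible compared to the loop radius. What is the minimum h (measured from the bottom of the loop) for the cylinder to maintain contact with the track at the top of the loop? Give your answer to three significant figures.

h_min ≈ 2.81 m

With I = (1/2)MR², the ratio k = I/(MR²) is 0.5.
At the top of the loop, the minimum-contact condition is Mg = Mv_top²/r, so v_top² = gr.
With ω = v/R, the kinetic energy at speed v is ½(1+k)Mv² = (3/4)Mv².
Energy conservation from release (height h) to the top (height 2r): Mgh = Mg(2r) + (3/4)M·gr.
Thus h_min = 2r + (1+k)r/2 = r(2 + 1.5/2) = 1.02 × 2.75 ≈ 2.81 m.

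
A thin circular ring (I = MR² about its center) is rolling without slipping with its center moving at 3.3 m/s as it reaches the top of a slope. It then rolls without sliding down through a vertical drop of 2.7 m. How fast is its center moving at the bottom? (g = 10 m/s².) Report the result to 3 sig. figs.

Here I = MR², so the shape factor k = I/(MR²) = 1.
Pure rolling means v = ωR; then KE = ½Mv² + ½I(v/R)² = ½(1+k)Mv² = Mv².
Energy conservation: Mv₀² + Mgh = Mv², so v² = v₀² + 2gh/(1+k).
v = √(3.3² + 2×10×2.7/2) = √37.89 ≈ 6.16 m/s.

v ≈ 6.16 m/s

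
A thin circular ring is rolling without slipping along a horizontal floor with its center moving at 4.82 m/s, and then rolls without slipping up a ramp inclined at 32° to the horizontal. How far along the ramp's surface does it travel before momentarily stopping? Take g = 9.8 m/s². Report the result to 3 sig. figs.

d ≈ 4.47 m

With I = MR², the ratio k = I/(MR²) is 1.
Since it rolls without slipping, ω = v/R and KE = ½Mv² + ½Iω² = ½(1+k)Mv² = Mv².
Setting this equal to Mgh gives the vertical rise h = (1+k)v₀²/(2g) = 2×4.82²/(2×9.8) = 2.371 m.
Along the incline, d = h/sinθ = 2.371/sin32° ≈ 4.47 m.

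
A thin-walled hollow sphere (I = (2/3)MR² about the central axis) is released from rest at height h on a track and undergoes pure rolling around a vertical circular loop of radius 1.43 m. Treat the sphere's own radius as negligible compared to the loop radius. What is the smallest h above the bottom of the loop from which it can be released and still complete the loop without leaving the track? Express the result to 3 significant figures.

h_min ≈ 4.05 m

Here I = (2/3)MR², so the shape factor k = I/(MR²) = 2/3.
At the top, contact is just lost when gravity alone supplies the centripetal force: Mg = Mv_top²/r, i.e. v_top² = gr.
With ω = v/R, the kinetic energy at speed v is ½(1+k)Mv² = (5/6)Mv².
Energy conservation from release (height h) to the top (height 2r): Mgh = Mg(2r) + (5/6)M·gr.
Thus h_min = 2r + (1+k)r/2 = r(2 + 1.667/2) = 1.43 × 2.833 ≈ 4.05 m.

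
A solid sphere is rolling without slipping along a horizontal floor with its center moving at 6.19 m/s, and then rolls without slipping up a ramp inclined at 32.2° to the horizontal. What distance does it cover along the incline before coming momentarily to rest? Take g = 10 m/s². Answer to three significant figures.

The moment of inertia is (2/5)MR², giving k ≡ I/(MR²) = 0.4.
Pure rolling means v = ωR; then KE = ½Mv² + ½I(v/R)² = ½(1+k)Mv² = (7/10)Mv².
Setting this equal to Mgh gives the vertical rise h = (1+k)v₀²/(2g) = 1.4×6.19²/(2×10) = 2.682 m.
Along the incline, d = h/sinθ = 2.682/sin32.2° ≈ 5.03 m.

d ≈ 5.03 m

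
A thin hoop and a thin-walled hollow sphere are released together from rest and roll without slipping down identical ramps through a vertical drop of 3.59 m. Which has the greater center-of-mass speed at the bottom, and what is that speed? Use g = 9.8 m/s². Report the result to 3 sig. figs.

For rolling without slipping, Mgh = ½(1+k)Mv² where k = I/(MR²), so v = √(2gh/(1+k)).
Thin hoop: k = 1, giving v = √(2×9.8×3.59/2) = 5.931 m/s.
Thin-walled hollow sphere: k = 2/3, giving v = √(2×9.8×3.59/1.667) = 6.498 m/s.
The smaller k wins: the thin-walled hollow sphere, at ≈ 6.50 m/s.

the thin-walled hollow sphere, at v ≈ 6.50 m/s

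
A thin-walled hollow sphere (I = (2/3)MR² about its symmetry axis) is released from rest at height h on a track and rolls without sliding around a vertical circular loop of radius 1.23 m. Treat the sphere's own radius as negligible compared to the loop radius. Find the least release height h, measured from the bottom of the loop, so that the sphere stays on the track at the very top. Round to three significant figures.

For this body I = (2/3)MR², i.e. k = I/(MR²) = 2/3.
At the top, contact is just lost when gravity alone supplies the centripetal force: Mg = Mv_top²/r, i.e. v_top² = gr.
With ω = v/R, the kinetic energy at speed v is ½(1+k)Mv² = (5/6)Mv².
Energy conservation from release (height h) to the top (height 2r): Mgh = Mg(2r) + (5/6)M·gr.
Thus h_min = 2r + (1+k)r/2 = r(2 + 1.667/2) = 1.23 × 2.833 ≈ 3.49 m.

h_min ≈ 3.49 m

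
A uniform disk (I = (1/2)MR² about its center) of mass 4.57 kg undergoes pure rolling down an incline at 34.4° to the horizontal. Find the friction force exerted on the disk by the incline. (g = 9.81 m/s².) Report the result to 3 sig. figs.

The moment of inertia is (1/2)MR², giving k ≡ I/(MR²) = 0.5.
Newton's second law down the slope: Mg sinθ − f = Ma. The torque equation fR = Iα (with α = a/R) gives f = kMa.
Combining, a = g sinθ/(1+k) and f = kMa = kMg sinθ/(1+k).
f = 0.5 × 4.57 × 9.81 × sin34.4° / 1.5 ≈ 8.44 N.

f ≈ 8.44 N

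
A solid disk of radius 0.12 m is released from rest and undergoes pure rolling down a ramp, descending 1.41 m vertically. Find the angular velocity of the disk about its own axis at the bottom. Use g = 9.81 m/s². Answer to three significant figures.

ω ≈ 35.8 rad/s

With I = (1/2)MR², the ratio k = I/(MR²) is 0.5.
Rolling without slipping gives ω = v/R, so the total kinetic energy is ½Mv² + ½Iω² = ½(1+k)Mv² = (3/4)Mv².
Energy conservation Mgh = ½(1+k)Mv² gives v = √(2gh/(1+k)) = √(2 × 9.81 × 1.41 / 1.5) = 4.295 m/s.
The angular speed follows from ω = v/R = 4.295/0.12 ≈ 35.8 rad/s.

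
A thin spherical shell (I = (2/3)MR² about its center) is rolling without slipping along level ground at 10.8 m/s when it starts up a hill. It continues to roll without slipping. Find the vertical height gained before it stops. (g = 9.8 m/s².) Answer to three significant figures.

With I = (2/3)MR², the ratio k = I/(MR²) is 2/3.
Since it rolls without slipping, ω = v/R and KE = ½Mv² + ½Iω² = ½(1+k)Mv² = (5/6)Mv².
At the top the kinetic energy is zero, so (5/6)Mv₀² = Mgh.
Thus h = (1+k)v₀²/(2g) = 1.667 × 10.8² / (2 × 9.8) ≈ 9.92 m.

h ≈ 9.92 m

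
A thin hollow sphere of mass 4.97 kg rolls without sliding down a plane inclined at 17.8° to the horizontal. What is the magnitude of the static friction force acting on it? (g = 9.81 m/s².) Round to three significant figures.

For this body I = (2/3)MR², i.e. k = I/(MR²) = 2/3.
Translational: Mg sinθ − f = Ma. Rotational about the CM: fR = Iα = kMRa, so f = kMa.
Combining, a = g sinθ/(1+k) and f = kMa = kMg sinθ/(1+k).
f = (2/3) × 4.97 × 9.81 × sin17.8° / 1.667 ≈ 5.96 N.

f ≈ 5.96 N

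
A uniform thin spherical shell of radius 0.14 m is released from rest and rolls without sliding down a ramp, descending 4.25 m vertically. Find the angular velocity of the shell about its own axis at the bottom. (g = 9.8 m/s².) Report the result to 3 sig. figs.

ω ≈ 50.5 rad/s

Here I = (2/3)MR², so the shape factor k = I/(MR²) = 2/3.
Since it rolls without slipping, ω = v/R and KE = ½Mv² + ½Iω² = ½(1+k)Mv² = (5/6)Mv².
Energy conservation Mgh = ½(1+k)Mv² gives v = √(2gh/(1+k)) = √(2 × 9.8 × 4.25 / 1.667) = 7.07 m/s.
The angular speed follows from ω = v/R = 7.07/0.14 ≈ 50.5 rad/s.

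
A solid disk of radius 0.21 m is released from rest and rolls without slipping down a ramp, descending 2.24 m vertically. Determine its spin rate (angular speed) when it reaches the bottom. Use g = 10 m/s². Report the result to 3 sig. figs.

For this body I = (1/2)MR², i.e. k = I/(MR²) = 0.5.
Pure rolling means v = ωR; then KE = ½Mv² + ½I(v/R)² = ½(1+k)Mv² = (3/4)Mv².
Energy conservation Mgh = ½(1+k)Mv² gives v = √(2gh/(1+k)) = √(2 × 10 × 2.24 / 1.5) = 5.465 m/s.
The angular speed follows from ω = v/R = 5.465/0.21 ≈ 26.0 rad/s.

ω ≈ 26.0 rad/s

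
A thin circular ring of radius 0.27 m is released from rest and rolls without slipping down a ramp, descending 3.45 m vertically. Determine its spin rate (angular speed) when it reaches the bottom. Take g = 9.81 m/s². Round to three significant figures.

ω ≈ 21.5 rad/s

The moment of inertia is MR², giving k ≡ I/(MR²) = 1.
Since it rolls without slipping, ω = v/R and KE = ½Mv² + ½Iω² = ½(1+k)Mv² = Mv².
Energy conservation Mgh = ½(1+k)Mv² gives v = √(2gh/(1+k)) = √(2 × 9.81 × 3.45 / 2) = 5.818 m/s.
Then ω = v/R = 5.818 / 0.27 ≈ 21.5 rad/s.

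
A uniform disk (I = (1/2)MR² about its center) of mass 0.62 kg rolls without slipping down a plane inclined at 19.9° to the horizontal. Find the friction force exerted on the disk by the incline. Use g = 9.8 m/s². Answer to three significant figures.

With I = (1/2)MR², the ratio k = I/(MR²) is 0.5.
Along the incline Mg sinθ − f = Ma, and torque about the center fR = Iα = kMR²(a/R) gives f = kMa.
Combining, a = g sinθ/(1+k) and f = kMa = kMg sinθ/(1+k).
f = 0.5 × 0.62 × 9.8 × sin19.9° / 1.5 ≈ 0.689 N.

f ≈ 0.689 N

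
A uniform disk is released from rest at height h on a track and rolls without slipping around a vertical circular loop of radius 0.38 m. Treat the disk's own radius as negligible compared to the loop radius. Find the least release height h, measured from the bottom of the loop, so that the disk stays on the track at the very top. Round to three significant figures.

The moment of inertia is (1/2)MR², giving k ≡ I/(MR²) = 0.5.
At the top, contact is just lost when gravity alone supplies the centripetal force: Mg = Mv_top²/r, i.e. v_top² = gr.
With ω = v/R, the kinetic energy at speed v is ½(1+k)Mv² = (3/4)Mv².
Energy conservation from release (height h) to the top (height 2r): Mgh = Mg(2r) + (3/4)M·gr.
Thus h_min = 2r + (1+k)r/2 = r(2 + 1.5/2) = 0.38 × 2.75 ≈ 1.05 m.

h_min ≈ 1.05 m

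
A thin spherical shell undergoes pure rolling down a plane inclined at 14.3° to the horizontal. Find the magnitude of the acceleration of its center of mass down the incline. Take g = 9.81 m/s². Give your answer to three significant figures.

For this body I = (2/3)MR², i.e. k = I/(MR²) = 2/3.
Along the incline Mg sinθ − f = Ma, and torque about the center fR = Iα = kMR²(a/R) gives f = kMa.
Eliminating f: Mg sinθ = (1+k)Ma, so a = g sinθ/(1+k) = 9.81 × sin14.3° / 1.667 ≈ 1.45 m/s².

a ≈ 1.45 m/s²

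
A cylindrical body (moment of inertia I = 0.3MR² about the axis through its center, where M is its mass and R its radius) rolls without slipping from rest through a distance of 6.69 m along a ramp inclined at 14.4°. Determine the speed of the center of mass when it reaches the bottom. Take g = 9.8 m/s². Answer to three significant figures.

v ≈ 5.01 m/s

Here I = 0.3MR², so the shape factor k = I/(MR²) = 0.3.
The rolling condition ω = v/R makes the rotational term ½I(v/R)² = ½kMv², so KE_total = ½(1+k)Mv² = (13/20)Mv².
The vertical drop is h = L sinθ = 6.69 × sin14.4° = 1.664 m.
Energy conservation: Mgh = (13/20)Mv², so v = √(2gh/(1+k)) = √(2 × 9.8 × 1.664 / 1.3) ≈ 5.01 m/s.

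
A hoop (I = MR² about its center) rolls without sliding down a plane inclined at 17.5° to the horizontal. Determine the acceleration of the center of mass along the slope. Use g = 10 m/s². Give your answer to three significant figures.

The moment of inertia is MR², giving k ≡ I/(MR²) = 1.
Along the incline Mg sinθ − f = Ma, and torque about the center fR = Iα = kMR²(a/R) gives f = kMa.
Eliminating f: Mg sinθ = (1+k)Ma, so a = g sinθ/(1+k) = 10 × sin17.5° / 2 ≈ 1.50 m/s².

a ≈ 1.50 m/s²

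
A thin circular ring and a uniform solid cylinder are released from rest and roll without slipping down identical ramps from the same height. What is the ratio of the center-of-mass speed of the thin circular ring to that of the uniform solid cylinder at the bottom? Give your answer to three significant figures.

v_ratio ≈ 0.866

Each satisfies Mgh = ½(1+k)Mv² with k = I/(MR²), so v ∝ 1/√(1+k).
For the thin circular ring k = 1; for the uniform solid cylinder k = 0.5.
v₁/v₂ = √((1+k₂)/(1+k₁)) = √(1.5/2) ≈ 0.866.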